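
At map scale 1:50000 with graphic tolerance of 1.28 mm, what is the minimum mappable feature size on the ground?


ground = 1.28 mm * 50000 / 1000 = 64.0 m

64.0 m


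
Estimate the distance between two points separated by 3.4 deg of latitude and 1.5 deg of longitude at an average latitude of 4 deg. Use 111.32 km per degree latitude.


dlat_km = 3.4 * 111.32 = 378.488
dlon_km = 1.5 * 111.32 * cos(4) ≈ 166.573
dist = sqrt(378.488^2 + 166.573^2) ≈ 413.5 km

413.5 km


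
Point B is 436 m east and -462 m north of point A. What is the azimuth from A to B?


az = atan2(436, -462) = 136.7 deg
adjusted to 0-360: 136.7 degrees

136.7 degrees


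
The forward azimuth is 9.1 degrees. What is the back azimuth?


back azimuth = (9.1 + 180) mod 360 = 189.1 degrees

189.1 degrees


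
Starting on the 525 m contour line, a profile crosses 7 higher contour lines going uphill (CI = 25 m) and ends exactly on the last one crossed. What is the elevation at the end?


elevation = 525 + 7 * 25 = 700 m

700 m


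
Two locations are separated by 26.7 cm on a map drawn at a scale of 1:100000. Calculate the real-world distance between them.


ground = 26.7 cm * 100000 / 100 = 26700.0 m = 26.7 km

26.7 km


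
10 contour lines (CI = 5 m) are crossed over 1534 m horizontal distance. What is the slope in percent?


elevation change = 10 * 5 = 50 m
slope = 50 / 1534 * 100 = 3.3%

3.3%


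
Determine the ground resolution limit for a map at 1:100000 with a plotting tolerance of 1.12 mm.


ground = 1.12 mm * 100000 / 1000 = 112.0 m

112.0 m


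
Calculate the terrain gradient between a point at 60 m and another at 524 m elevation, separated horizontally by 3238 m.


gradient = (524 - 60) / 3238 = 464 / 3238 = 0.1433

0.1433


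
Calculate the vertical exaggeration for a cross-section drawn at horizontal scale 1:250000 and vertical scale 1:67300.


VE = horizontal_scale / vertical_scale = 250000 / 67300 ≈ 3.7

3.7x


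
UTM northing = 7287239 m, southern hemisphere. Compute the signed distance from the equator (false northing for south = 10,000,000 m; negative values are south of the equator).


For southern: actual = 7287239 - 10000000 = -2712761 m

-2712761 m


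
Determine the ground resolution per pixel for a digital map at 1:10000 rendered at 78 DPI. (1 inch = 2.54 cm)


pixel_cm = 2.54 / 78 ≈ 0.032564 cm
ground = pixel_cm * 10000 / 100 = 2.54 * 10000 / (78 * 100) = 25400 / 7800 ≈ 3.26 m

3.26 m


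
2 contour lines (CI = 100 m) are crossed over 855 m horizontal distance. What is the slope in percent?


elevation change = 2 * 100 = 200 m
slope = 200 / 855 * 100 = 23.4%

23.4%


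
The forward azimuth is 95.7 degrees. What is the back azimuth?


back azimuth = (95.7 + 180) mod 360 = 275.7 degrees

275.7 degrees


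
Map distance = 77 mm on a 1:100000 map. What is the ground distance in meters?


ground = 77 mm * 100000 / 1000 = 7700.0 m

7700.0 m


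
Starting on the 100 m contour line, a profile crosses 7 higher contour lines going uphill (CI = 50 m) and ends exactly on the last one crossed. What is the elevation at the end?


elevation = 100 + 7 * 50 = 450 m

450 m


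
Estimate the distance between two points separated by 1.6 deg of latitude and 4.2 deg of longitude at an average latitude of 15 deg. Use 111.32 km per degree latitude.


dlat_km = 1.6 * 111.32 = 178.112
dlon_km = 4.2 * 111.32 * cos(15) ≈ 451.613
dist = sqrt(178.112^2 + 451.613^2) ≈ 485.5 km

485.5 km


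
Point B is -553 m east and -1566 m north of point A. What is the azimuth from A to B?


az = atan2(-553, -1566) = -160.6 deg
adjusted to 0-360: 199.4 degrees

199.4 degrees


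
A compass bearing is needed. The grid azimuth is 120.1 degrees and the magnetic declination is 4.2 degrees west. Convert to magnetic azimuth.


magnetic azimuth = grid azimuth - declination (east +ve)
mag_az = 120.1 - -4.2 = 124.3 degrees

124.3 degrees


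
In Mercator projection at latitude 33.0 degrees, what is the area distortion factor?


area_distortion = 1/cos^2(33.0) = 1.422

1.422


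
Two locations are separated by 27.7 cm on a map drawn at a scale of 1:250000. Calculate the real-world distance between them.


ground = 27.7 cm * 250000 / 100 = 69250.0 m = 69.25 km

69.25 km


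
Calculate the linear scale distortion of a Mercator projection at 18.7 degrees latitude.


SF = 1 / cos(18.7) = 1 / 0.94721 = 1.056

1.056


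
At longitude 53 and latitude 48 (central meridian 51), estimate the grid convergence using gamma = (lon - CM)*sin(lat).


gamma = (53 - 51) * sin(48) = 2 * 0.743145 = 1.486 degrees

1.486 degrees


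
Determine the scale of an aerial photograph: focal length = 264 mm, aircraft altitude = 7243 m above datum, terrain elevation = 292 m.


scale = f / (H - h) = 264 mm / 6951 m = 264 / 6951000 = 1:26330

1:26330


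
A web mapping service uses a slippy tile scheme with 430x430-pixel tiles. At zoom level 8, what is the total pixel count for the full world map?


tiles per axis = 2^8 = 256
total tiles = 256^2 = 65536
pixels per axis = 256 * 430 = 110080
total pixels = 110080^2 = 12117606400

12117606400 pixels


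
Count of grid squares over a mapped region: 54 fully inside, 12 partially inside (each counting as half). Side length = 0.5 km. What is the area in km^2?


effective squares = 54 + 12 * 0.5 = 60.0
area = 60.0 * 0.25 = 15.0 km^2

15.0 km^2


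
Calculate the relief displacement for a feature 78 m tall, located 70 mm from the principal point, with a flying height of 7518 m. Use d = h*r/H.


d = h * r / H = 78 * 70 / 7518 = 0.73 mm

0.73 mm


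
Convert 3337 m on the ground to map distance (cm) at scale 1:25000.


map_cm = 3337 * 100 / 25000 = 13.348 cm ≈ 13.35 cm

13.35 cm


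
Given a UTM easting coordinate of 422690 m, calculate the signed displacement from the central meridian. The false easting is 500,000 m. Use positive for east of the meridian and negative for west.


displacement = 422690 - 500000 = -77310 m

-77310 m


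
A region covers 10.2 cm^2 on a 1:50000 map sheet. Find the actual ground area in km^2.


ground_area = 10.2 * (50000/100)^2 = 2550000.0 m^2 = 2.55 km^2

2.55 km^2


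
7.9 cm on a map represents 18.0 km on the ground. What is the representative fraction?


ground = 18.0 km = 1800000 cm; RF denominator = ground / map = 1800000 / 7.9 ≈ 227848; RF = 1:227848

1:227848


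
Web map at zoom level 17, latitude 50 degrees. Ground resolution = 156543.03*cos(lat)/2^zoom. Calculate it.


res = 156543.03 * cos(50) / 2^17 = 156543.03 * 0.64278761 / 131072 = 0.77 m/pixel

0.77 m/pixel


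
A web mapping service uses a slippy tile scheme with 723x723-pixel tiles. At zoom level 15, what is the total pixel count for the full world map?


tiles per axis = 2^15 = 32768
total tiles = 32768^2 = 1073741824
pixels per axis = 32768 * 723 = 23691264
total pixels = 23691264^2 = 561275989917696

561275989917696 pixels


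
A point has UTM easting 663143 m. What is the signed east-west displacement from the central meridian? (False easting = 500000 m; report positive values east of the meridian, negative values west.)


displacement = 663143 - 500000 = 163143 m

163143 m


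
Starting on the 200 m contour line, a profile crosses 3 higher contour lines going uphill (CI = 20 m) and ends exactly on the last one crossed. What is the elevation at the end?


elevation = 200 + 3 * 20 = 260 m

260 m


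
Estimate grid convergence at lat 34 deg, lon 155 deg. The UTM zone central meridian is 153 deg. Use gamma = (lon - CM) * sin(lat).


gamma = (155 - 153) * sin(34) = 2 * 0.559193 = 1.118 degrees

1.118 degrees


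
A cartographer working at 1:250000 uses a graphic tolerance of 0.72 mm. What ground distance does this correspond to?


ground = 0.72 mm * 250000 / 1000 = 180.0 m

180.0 m


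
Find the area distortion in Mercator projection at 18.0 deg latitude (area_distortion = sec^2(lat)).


area_distortion = 1/cos^2(18.0) = 1.106

1.106


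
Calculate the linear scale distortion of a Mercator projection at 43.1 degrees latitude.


SF = 1 / cos(43.1) = 1 / 0.730162 = 1.37

1.37


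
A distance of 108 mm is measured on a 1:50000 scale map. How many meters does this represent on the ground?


ground = 108 mm * 50000 / 1000 = 5400.0 m

5400.0 m


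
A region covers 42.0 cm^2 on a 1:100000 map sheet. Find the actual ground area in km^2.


ground_area = 42.0 * (100000/100)^2 = 42000000.0 m^2 = 42.0 km^2

42.0 km^2


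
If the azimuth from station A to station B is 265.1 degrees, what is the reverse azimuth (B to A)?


back azimuth = (265.1 + 180) mod 360 = 85.1 degrees

85.1 degrees


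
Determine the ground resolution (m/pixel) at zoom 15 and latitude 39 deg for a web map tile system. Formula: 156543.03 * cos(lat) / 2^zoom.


res = 156543.03 * cos(39) / 2^15 = 156543.03 * 0.77714596 / 32768 = 3.71 m/pixel

3.71 m/pixel


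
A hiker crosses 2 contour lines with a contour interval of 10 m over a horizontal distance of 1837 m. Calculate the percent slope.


elevation change = 2 * 10 = 20 m
slope = 20 / 1837 * 100 = 1.1%

1.1%


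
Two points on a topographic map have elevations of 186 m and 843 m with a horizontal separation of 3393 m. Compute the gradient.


gradient = (843 - 186) / 3393 = 657 / 3393 = 0.1936

0.1936


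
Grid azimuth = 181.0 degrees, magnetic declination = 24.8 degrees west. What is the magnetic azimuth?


magnetic azimuth = grid azimuth - declination (east +ve)
mag_az = 181.0 - -24.8 = 205.8 degrees

205.8 degrees


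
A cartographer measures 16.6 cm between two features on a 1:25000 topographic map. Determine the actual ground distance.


ground = 16.6 cm * 25000 / 100 = 4150.0 m = 4.15 km

4.15 km


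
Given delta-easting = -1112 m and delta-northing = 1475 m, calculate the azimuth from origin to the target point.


az = atan2(-1112, 1475) = -37.0 deg
adjusted to 0-360: 323.0 degrees

323.0 degrees


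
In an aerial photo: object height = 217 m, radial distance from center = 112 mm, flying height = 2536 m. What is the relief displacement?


d = h * r / H = 217 * 112 / 2536 = 9.58 mm

9.58 mm


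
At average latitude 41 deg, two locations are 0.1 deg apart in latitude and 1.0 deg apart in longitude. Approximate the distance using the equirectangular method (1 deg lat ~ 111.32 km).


dlat_km = 0.1 * 111.32 = 11.132
dlon_km = 1.0 * 111.32 * cos(41) ≈ 84.014
dist = sqrt(11.132^2 + 84.014^2) ≈ 84.7 km

84.7 km


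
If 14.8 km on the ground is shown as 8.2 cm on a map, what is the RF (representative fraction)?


ground = 14.8 km = 1480000 cm; RF denominator = ground / map = 1480000 / 8.2 ≈ 180488; RF = 1:180488

1:180488


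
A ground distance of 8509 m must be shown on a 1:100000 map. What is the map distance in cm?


map_cm = 8509 * 100 / 100000 = 8.509 cm ≈ 8.51 cm

8.51 cm


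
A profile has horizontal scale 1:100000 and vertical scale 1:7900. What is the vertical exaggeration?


VE = horizontal_scale / vertical_scale = 100000 / 7900 ≈ 12.7

12.7x


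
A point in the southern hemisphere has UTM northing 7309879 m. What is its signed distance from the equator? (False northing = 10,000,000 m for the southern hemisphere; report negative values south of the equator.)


For southern: actual = 7309879 - 10000000 = -2690121 m

-2690121 m


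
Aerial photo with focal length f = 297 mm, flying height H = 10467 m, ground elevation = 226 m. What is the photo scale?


scale = f / (H - h) = 297 mm / 10241 m = 297 / 10241000 = 1:34481

1:34481


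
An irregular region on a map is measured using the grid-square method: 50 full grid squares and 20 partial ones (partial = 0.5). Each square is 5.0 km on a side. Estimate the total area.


effective squares = 50 + 20 * 0.5 = 60.0
area = 60.0 * 25.0 = 1500.0 km^2

1500.0 km^2


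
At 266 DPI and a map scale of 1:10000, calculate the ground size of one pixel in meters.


pixel_cm = 2.54 / 266 ≈ 0.009549 cm
ground = pixel_cm * 10000 / 100 = 2.54 * 10000 / (266 * 100) = 25400 / 26600 ≈ 0.95 m

0.95 m


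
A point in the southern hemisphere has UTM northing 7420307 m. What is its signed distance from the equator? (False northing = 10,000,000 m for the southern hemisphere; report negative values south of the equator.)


For southern: actual = 7420307 - 10000000 = -2579693 m

-2579693 m


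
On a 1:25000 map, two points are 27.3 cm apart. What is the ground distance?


ground = 27.3 cm * 25000 / 100 = 6825.0 m = 6.825 km

6.825 km


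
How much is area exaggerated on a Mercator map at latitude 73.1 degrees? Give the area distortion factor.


area_distortion = 1/cos^2(73.1) = 11.833

11.833


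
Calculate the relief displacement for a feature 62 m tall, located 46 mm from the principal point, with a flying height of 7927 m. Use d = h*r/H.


d = h * r / H = 62 * 46 / 7927 = 0.36 mm

0.36 mm


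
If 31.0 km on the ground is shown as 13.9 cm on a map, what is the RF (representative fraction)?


ground = 31.0 km = 3100000 cm; RF denominator = ground / map = 3100000 / 13.9 ≈ 223022; RF = 1:223022

1:223022


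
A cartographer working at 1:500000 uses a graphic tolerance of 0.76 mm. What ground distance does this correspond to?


ground = 0.76 mm * 500000 / 1000 = 380.0 m

380.0 m


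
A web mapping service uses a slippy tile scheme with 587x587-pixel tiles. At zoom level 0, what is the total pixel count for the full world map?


tiles per axis = 2^0 = 1
total tiles = 1^2 = 1
pixels per axis = 1 * 587 = 587
total pixels = 587^2 = 344569

344569 pixels


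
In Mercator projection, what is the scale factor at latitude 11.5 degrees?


SF = 1 / cos(11.5) = 1 / 0.979925 = 1.02

1.02


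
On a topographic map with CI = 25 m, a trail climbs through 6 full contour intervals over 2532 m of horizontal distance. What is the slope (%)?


elevation change = 6 * 25 = 150 m
slope = 150 / 2532 * 100 = 5.9%

5.9%


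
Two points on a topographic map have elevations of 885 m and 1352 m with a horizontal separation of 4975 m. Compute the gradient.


gradient = (1352 - 885) / 4975 = 467 / 4975 = 0.0939

0.0939


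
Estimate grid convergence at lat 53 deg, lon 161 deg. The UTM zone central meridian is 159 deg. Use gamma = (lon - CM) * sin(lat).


gamma = (161 - 159) * sin(53) = 2 * 0.798636 = 1.597 degrees

1.597 degrees


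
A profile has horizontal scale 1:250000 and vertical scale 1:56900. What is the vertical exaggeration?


VE = horizontal_scale / vertical_scale = 250000 / 56900 ≈ 4.4

4.4x


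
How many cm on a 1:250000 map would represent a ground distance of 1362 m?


map_cm = 1362 * 100 / 250000 = 0.5448 cm ≈ 0.54 cm

0.54 cm


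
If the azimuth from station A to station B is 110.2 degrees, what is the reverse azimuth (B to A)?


back azimuth = (110.2 + 180) mod 360 = 290.2 degrees

290.2 degrees


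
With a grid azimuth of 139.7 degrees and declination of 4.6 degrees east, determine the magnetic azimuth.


magnetic azimuth = grid azimuth - declination (east +ve)
mag_az = 139.7 - 4.6 = 135.1 degrees

135.1 degrees


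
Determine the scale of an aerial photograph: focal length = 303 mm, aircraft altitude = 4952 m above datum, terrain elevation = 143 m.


scale = f / (H - h) = 303 mm / 4809 m = 303 / 4809000 = 1:15871

1:15871


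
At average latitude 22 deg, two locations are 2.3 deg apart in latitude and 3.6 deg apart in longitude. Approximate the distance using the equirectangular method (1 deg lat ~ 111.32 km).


dlat_km = 2.3 * 111.32 = 256.036
dlon_km = 3.6 * 111.32 * cos(22) ≈ 371.571
dist = sqrt(256.036^2 + 371.571^2) ≈ 451.2 km

451.2 km


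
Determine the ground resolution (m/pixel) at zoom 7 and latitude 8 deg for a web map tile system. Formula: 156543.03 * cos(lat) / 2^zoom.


res = 156543.03 * cos(8) / 2^7 = 156543.03 * 0.99026807 / 128 = 1211.09 m/pixel

1211.09 m/pixel


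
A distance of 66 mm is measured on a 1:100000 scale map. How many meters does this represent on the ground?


ground = 66 mm * 100000 / 1000 = 6600.0 m

6600.0 m


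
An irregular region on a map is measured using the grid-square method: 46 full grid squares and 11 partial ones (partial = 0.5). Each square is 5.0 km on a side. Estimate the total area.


effective squares = 46 + 11 * 0.5 = 51.5
area = 51.5 * 25.0 = 1287.5 km^2

1287.5 km^2


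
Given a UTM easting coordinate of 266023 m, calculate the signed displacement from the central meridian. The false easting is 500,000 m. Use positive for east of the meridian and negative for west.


displacement = 266023 - 500000 = -233977 m

-233977 m


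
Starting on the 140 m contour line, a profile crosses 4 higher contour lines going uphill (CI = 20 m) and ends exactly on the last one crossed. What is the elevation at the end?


elevation = 140 + 4 * 20 = 220 m

220 m


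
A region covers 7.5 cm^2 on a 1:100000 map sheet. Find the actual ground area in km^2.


ground_area = 7.5 * (100000/100)^2 = 7500000.0 m^2 = 7.5 km^2

7.5 km^2


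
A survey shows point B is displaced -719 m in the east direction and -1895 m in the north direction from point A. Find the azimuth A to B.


az = atan2(-719, -1895) = -159.2 deg
adjusted to 0-360: 200.8 degrees

200.8 degrees


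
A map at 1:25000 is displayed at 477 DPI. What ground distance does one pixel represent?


pixel_cm = 2.54 / 477 ≈ 0.005325 cm
ground = pixel_cm * 25000 / 100 = 2.54 * 25000 / (477 * 100) = 63500 / 47700 ≈ 1.33 m

1.33 m


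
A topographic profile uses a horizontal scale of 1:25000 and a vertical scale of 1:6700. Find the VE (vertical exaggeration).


VE = horizontal_scale / vertical_scale = 25000 / 6700 ≈ 3.7

3.7x


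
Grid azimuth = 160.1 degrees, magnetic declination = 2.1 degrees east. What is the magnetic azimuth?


magnetic azimuth = grid azimuth - declination (east +ve)
mag_az = 160.1 - 2.1 = 158.0 degrees

158.0 degrees


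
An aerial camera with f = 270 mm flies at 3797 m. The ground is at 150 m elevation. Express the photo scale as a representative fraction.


scale = f / (H - h) = 270 mm / 3647 m = 270 / 3647000 = 1:13507

1:13507


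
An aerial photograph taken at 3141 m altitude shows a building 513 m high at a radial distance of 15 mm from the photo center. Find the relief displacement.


d = h * r / H = 513 * 15 / 3141 = 2.45 mm

2.45 mm


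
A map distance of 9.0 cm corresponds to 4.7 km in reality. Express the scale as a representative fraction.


ground = 4.7 km = 470000 cm; RF denominator = ground / map = 470000 / 9.0 ≈ 52222; RF = 1:52222

1:52222


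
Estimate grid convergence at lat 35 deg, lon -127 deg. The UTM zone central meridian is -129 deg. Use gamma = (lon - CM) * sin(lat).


gamma = (-127 - -129) * sin(35) = 2 * 0.573576 = 1.147 degrees

1.147 degrees


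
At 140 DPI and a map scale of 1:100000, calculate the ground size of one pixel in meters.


pixel_cm = 2.54 / 140 ≈ 0.018143 cm
ground = pixel_cm * 100000 / 100 = 2.54 * 100000 / (140 * 100) = 254000 / 14000 ≈ 18.14 m

18.14 m


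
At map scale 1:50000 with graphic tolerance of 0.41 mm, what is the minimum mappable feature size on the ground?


ground = 0.41 mm * 50000 / 1000 = 20.5 m

20.5 m


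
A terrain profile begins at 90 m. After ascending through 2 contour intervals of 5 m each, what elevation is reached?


elevation = 90 + 2 * 5 = 100 m

100 m


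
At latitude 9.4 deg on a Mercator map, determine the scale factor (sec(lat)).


SF = 1 / cos(9.4) = 1 / 0.986572 = 1.014

1.014


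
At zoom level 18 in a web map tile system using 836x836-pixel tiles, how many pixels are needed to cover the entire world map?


tiles per axis = 2^18 = 262144
total tiles = 262144^2 = 68719476736
pixels per axis = 262144 * 836 = 219152384
total pixels = 219152384^2 = 48027767412883456

48027767412883456 pixels


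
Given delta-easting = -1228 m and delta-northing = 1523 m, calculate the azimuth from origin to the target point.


az = atan2(-1228, 1523) = -38.9 deg
adjusted to 0-360: 321.1 degrees

321.1 degrees


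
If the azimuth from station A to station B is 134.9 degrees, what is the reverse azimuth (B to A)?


back azimuth = (134.9 + 180) mod 360 = 314.9 degrees

314.9 degrees


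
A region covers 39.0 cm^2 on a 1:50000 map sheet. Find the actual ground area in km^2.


ground_area = 39.0 * (50000/100)^2 = 9750000.0 m^2 = 9.75 km^2

9.75 km^2


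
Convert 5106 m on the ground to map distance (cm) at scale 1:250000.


map_cm = 5106 * 100 / 250000 = 2.0424 cm ≈ 2.04 cm

2.04 cm


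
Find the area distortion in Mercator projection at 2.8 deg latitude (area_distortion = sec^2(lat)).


area_distortion = 1/cos^2(2.8) = 1.002

1.002


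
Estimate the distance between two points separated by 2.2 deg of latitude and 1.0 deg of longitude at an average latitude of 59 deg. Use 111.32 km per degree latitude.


dlat_km = 2.2 * 111.32 = 244.904
dlon_km = 1.0 * 111.32 * cos(59) ≈ 57.334
dist = sqrt(244.904^2 + 57.334^2) ≈ 251.5 km

251.5 km


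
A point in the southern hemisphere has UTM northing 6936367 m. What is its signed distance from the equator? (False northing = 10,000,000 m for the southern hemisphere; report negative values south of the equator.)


For southern: actual = 6936367 - 10000000 = -3063633 m

-3063633 m


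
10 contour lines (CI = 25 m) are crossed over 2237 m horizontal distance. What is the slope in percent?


elevation change = 10 * 25 = 250 m
slope = 250 / 2237 * 100 = 11.2%

11.2%


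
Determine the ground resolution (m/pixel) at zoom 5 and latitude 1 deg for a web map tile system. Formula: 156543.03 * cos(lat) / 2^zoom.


res = 156543.03 * cos(1) / 2^5 = 156543.03 * 0.9998477 / 32 = 4891.22 m/pixel

4891.22 m/pixel


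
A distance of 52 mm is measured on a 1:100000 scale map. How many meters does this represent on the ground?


ground = 52 mm * 100000 / 1000 = 5200.0 m

5200.0 m


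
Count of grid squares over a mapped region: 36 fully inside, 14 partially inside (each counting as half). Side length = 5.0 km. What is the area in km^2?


effective squares = 36 + 14 * 0.5 = 43.0
area = 43.0 * 25.0 = 1075.0 km^2

1075.0 km^2


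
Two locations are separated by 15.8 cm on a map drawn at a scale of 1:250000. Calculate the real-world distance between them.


ground = 15.8 cm * 250000 / 100 = 39500.0 m = 39.5 km

39.5 km


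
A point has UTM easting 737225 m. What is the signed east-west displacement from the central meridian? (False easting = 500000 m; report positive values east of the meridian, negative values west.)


displacement = 737225 - 500000 = 237225 m

237225 m


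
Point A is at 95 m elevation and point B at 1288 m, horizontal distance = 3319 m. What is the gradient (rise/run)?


gradient = (1288 - 95) / 3319 = 1193 / 3319 = 0.3594

0.3594


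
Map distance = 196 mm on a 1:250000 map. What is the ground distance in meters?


ground = 196 mm * 250000 / 1000 = 49000.0 m

49000.0 m


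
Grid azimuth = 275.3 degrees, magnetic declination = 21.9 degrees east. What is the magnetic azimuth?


magnetic azimuth = grid azimuth - declination (east +ve)
mag_az = 275.3 - 21.9 = 253.4 degrees

253.4 degrees


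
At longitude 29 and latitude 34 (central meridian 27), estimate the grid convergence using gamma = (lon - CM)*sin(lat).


gamma = (29 - 27) * sin(34) = 2 * 0.559193 = 1.118 degrees

1.118 degrees


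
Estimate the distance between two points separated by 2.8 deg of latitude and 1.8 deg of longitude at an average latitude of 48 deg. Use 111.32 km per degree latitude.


dlat_km = 2.8 * 111.32 = 311.696
dlon_km = 1.8 * 111.32 * cos(48) ≈ 134.078
dist = sqrt(311.696^2 + 134.078^2) ≈ 339.3 km

339.3 km


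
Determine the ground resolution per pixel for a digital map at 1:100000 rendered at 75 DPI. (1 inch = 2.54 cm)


pixel_cm = 2.54 / 75 ≈ 0.033867 cm
ground = pixel_cm * 100000 / 100 = 2.54 * 100000 / (75 * 100) = 254000 / 7500 ≈ 33.87 m

33.87 m


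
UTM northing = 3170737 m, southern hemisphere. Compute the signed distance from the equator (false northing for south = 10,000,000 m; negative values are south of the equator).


For southern: actual = 3170737 - 10000000 = -6829263 m

-6829263 m


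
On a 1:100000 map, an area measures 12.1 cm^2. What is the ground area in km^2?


ground_area = 12.1 * (100000/100)^2 = 12100000.0 m^2 = 12.1 km^2

12.1 km^2


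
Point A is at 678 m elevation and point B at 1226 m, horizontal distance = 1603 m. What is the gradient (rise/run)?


gradient = (1226 - 678) / 1603 = 548 / 1603 = 0.3419

0.3419


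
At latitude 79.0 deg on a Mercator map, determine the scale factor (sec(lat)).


SF = 1 / cos(79.0) = 1 / 0.190809 = 5.241

5.241


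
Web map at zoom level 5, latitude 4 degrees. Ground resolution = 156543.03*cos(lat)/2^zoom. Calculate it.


res = 156543.03 * cos(4) / 2^5 = 156543.03 * 0.99756405 / 32 = 4880.05 m/pixel

4880.05 m/pixel


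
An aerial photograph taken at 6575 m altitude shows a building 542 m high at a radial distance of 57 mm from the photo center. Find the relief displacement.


d = h * r / H = 542 * 57 / 6575 = 4.7 mm

4.7 mm


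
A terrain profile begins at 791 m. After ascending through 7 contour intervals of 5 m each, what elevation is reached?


elevation = 791 + 7 * 5 = 826 m

826 m


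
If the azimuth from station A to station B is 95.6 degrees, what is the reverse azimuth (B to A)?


back azimuth = (95.6 + 180) mod 360 = 275.6 degrees

275.6 degrees


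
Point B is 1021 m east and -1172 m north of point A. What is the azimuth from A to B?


az = atan2(1021, -1172) = 138.9 deg
adjusted to 0-360: 138.9 degrees

138.9 degrees


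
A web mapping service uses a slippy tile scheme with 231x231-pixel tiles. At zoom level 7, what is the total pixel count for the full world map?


tiles per axis = 2^7 = 128
total tiles = 128^2 = 16384
pixels per axis = 128 * 231 = 29568
total pixels = 29568^2 = 874266624

874266624 pixels


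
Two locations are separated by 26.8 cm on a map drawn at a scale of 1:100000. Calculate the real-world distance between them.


ground = 26.8 cm * 100000 / 100 = 26800.0 m = 26.8 km

26.8 km


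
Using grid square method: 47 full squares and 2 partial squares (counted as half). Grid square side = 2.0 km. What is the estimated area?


effective squares = 47 + 2 * 0.5 = 48.0
area = 48.0 * 4.0 = 192.0 km^2

192.0 km^2


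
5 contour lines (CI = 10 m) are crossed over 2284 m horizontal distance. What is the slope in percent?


elevation change = 5 * 10 = 50 m
slope = 50 / 2284 * 100 = 2.2%

2.2%


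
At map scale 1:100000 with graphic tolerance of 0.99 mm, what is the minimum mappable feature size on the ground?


ground = 0.99 mm * 100000 / 1000 = 99.0 m

99.0 m


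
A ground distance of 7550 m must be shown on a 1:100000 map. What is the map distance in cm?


map_cm = 7550 * 100 / 100000 = 7.55 cm

7.55 cm


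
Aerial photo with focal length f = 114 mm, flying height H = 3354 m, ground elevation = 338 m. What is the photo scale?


scale = f / (H - h) = 114 mm / 3016 m = 114 / 3016000 = 1:26456

1:26456


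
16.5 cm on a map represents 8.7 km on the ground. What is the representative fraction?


ground = 8.7 km = 870000 cm; RF denominator = ground / map = 870000 / 16.5 ≈ 52727; RF = 1:52727

1:52727


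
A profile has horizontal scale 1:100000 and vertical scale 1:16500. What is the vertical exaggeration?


VE = horizontal_scale / vertical_scale = 100000 / 16500 ≈ 6.1

6.1x


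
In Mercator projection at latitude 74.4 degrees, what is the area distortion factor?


area_distortion = 1/cos^2(74.4) = 13.828

13.828


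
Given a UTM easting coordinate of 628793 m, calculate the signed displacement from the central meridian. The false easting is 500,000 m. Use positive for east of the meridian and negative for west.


displacement = 628793 - 500000 = 128793 m

128793 m


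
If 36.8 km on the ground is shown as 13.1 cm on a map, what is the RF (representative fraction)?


ground = 36.8 km = 3680000 cm; RF denominator = ground / map = 3680000 / 13.1 ≈ 280916; RF = 1:280916

1:280916


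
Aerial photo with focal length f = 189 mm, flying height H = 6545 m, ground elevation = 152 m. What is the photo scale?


scale = f / (H - h) = 189 mm / 6393 m = 189 / 6393000 = 1:33825

1:33825


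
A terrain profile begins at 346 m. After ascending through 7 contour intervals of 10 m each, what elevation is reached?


elevation = 346 + 7 * 10 = 416 m

416 m


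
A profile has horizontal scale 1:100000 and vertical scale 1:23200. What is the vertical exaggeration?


VE = horizontal_scale / vertical_scale = 100000 / 23200 ≈ 4.3

4.3x


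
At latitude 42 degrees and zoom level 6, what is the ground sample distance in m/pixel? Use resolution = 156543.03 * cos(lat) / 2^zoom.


res = 156543.03 * cos(42) / 2^6 = 156543.03 * 0.74314483 / 64 = 1817.72 m/pixel

1817.72 m/pixel


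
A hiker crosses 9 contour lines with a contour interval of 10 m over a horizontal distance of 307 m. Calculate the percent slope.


elevation change = 9 * 10 = 90 m
slope = 90 / 307 * 100 = 29.3%

29.3%


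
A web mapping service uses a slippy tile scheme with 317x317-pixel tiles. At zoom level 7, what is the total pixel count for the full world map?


tiles per axis = 2^7 = 128
total tiles = 128^2 = 16384
pixels per axis = 128 * 317 = 40576
total pixels = 40576^2 = 1646411776

1646411776 pixels


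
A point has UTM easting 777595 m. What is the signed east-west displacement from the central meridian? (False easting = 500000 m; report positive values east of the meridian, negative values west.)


displacement = 777595 - 500000 = 277595 m

277595 m


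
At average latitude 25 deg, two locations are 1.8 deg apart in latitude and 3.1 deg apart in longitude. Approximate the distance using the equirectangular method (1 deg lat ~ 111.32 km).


dlat_km = 1.8 * 111.32 = 200.376
dlon_km = 3.1 * 111.32 * cos(25) ≈ 312.76
dist = sqrt(200.376^2 + 312.76^2) ≈ 371.4 km

371.4 km


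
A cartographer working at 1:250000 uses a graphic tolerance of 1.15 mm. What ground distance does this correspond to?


ground = 1.15 mm * 250000 / 1000 = 287.5 m

287.5 m


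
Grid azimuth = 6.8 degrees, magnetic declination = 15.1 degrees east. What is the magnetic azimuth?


magnetic azimuth = grid azimuth - declination (east +ve)
mag_az = 6.8 - 15.1 = 351.7 degrees

351.7 degrees


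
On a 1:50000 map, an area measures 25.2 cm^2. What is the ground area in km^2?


ground_area = 25.2 * (50000/100)^2 = 6300000.0 m^2 = 6.3 km^2

6.3 km^2


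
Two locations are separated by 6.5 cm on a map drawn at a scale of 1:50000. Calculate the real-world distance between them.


ground = 6.5 cm * 50000 / 100 = 3250.0 m = 3.25 km

3.25 km


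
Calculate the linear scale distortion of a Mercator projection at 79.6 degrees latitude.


SF = 1 / cos(79.6) = 1 / 0.180519 = 5.54

5.54


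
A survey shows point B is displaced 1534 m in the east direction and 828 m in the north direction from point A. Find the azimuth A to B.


az = atan2(1534, 828) = 61.6 deg
adjusted to 0-360: 61.6 degrees

61.6 degrees


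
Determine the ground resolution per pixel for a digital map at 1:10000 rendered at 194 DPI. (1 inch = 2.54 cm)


pixel_cm = 2.54 / 194 ≈ 0.013093 cm
ground = pixel_cm * 10000 / 100 = 2.54 * 10000 / (194 * 100) = 25400 / 19400 ≈ 1.31 m

1.31 m


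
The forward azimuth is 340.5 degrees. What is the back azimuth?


back azimuth = (340.5 + 180) mod 360 = 160.5 degrees

160.5 degrees


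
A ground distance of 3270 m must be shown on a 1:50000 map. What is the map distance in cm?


map_cm = 3270 * 100 / 50000 = 6.54 cm

6.54 cm


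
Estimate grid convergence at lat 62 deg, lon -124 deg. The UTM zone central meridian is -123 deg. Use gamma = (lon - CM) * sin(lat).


gamma = (-124 - -123) * sin(62) = -1 * 0.882948 = -0.883 degrees

-0.883 degrees


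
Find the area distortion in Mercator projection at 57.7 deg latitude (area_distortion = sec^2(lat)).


area_distortion = 1/cos^2(57.7) = 3.502

3.502


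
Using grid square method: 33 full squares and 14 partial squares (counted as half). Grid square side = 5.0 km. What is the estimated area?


effective squares = 33 + 14 * 0.5 = 40.0
area = 40.0 * 25.0 = 1000.0 km^2

1000.0 km^2


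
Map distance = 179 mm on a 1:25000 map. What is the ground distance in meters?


ground = 179 mm * 25000 / 1000 = 4475.0 m

4475.0 m


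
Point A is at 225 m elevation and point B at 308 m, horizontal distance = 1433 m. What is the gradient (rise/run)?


gradient = (308 - 225) / 1433 = 83 / 1433 = 0.0579

0.0579


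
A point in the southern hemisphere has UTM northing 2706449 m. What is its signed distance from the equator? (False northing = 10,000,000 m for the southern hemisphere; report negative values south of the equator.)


For southern: actual = 2706449 - 10000000 = -7293551 m

-7293551 m


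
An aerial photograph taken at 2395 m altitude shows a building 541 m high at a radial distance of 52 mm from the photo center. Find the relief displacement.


d = h * r / H = 541 * 52 / 2395 = 11.75 mm

11.75 mm


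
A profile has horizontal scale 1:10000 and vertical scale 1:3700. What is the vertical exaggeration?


VE = horizontal_scale / vertical_scale = 10000 / 3700 ≈ 2.7

2.7x


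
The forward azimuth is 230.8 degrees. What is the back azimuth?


back azimuth = (230.8 + 180) mod 360 = 50.8 degrees

50.8 degrees


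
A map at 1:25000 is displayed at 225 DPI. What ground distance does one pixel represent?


pixel_cm = 2.54 / 225 ≈ 0.011289 cm
ground = pixel_cm * 25000 / 100 = 2.54 * 25000 / (225 * 100) = 63500 / 22500 ≈ 2.82 m

2.82 m


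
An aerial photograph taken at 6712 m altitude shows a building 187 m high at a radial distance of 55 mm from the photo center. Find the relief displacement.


d = h * r / H = 187 * 55 / 6712 = 1.53 mm

1.53 mm


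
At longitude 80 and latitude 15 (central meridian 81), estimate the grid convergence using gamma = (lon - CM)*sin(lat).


gamma = (80 - 81) * sin(15) = -1 * 0.258819 = -0.259 degrees

-0.259 degrees


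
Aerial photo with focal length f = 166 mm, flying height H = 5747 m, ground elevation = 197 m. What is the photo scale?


scale = f / (H - h) = 166 mm / 5550 m = 166 / 5550000 = 1:33434

1:33434


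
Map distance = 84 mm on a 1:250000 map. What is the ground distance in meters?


ground = 84 mm * 250000 / 1000 = 21000.0 m

21000.0 m


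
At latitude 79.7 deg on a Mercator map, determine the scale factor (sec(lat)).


SF = 1 / cos(79.7) = 1 / 0.178802 = 5.593

5.593


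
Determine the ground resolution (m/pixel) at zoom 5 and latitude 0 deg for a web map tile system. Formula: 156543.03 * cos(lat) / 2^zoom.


res = 156543.03 * cos(0) / 2^5 = 156543.03 * 1.0 / 32 = 4891.97 m/pixel

4891.97 m/pixel


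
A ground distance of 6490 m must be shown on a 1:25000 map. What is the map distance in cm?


map_cm = 6490 * 100 / 25000 = 25.96 cm

25.96 cm


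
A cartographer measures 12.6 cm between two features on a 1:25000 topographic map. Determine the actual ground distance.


ground = 12.6 cm * 25000 / 100 = 3150.0 m = 3.15 km

3.15 km


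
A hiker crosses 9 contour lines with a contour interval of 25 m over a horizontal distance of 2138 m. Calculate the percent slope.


elevation change = 9 * 25 = 225 m
slope = 225 / 2138 * 100 = 10.5%

10.5%


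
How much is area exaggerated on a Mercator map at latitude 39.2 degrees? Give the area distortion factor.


area_distortion = 1/cos^2(39.2) = 1.665

1.665


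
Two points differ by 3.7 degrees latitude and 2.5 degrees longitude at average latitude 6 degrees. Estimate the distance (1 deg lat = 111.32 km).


dlat_km = 3.7 * 111.32 = 411.884
dlon_km = 2.5 * 111.32 * cos(6) ≈ 276.775
dist = sqrt(411.884^2 + 276.775^2) ≈ 496.2 km

496.2 km


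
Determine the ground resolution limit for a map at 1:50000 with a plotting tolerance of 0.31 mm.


ground = 0.31 mm * 50000 / 1000 = 15.5 m

15.5 m


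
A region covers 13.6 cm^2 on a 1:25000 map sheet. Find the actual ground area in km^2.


ground_area = 13.6 * (25000/100)^2 = 850000.0 m^2 = 0.85 km^2

0.85 km^2


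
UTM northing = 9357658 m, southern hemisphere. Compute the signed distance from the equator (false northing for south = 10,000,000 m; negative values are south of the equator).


For southern: actual = 9357658 - 10000000 = -642342 m

-642342 m


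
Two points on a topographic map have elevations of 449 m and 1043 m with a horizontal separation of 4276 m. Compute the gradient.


gradient = (1043 - 449) / 4276 = 594 / 4276 = 0.1389

0.1389


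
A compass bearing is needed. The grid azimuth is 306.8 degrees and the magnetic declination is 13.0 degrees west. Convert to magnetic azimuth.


magnetic azimuth = grid azimuth - declination (east +ve)
mag_az = 306.8 - -13.0 = 319.8 degrees

319.8 degrees


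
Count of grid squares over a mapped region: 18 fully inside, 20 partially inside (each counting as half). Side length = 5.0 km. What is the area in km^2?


effective squares = 18 + 20 * 0.5 = 28.0
area = 28.0 * 25.0 = 700.0 km^2

700.0 km^2


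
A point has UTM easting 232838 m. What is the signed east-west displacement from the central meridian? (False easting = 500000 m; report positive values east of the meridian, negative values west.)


displacement = 232838 - 500000 = -267162 m

-267162 m


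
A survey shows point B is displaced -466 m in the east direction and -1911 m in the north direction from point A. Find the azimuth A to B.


az = atan2(-466, -1911) = -166.3 deg
adjusted to 0-360: 193.7 degrees

193.7 degrees


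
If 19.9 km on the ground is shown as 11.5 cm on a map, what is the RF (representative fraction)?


ground = 19.9 km = 1990000 cm; RF denominator = ground / map = 1990000 / 11.5 ≈ 173043; RF = 1:173043

1:173043


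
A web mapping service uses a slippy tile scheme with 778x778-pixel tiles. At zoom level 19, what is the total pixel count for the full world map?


tiles per axis = 2^19 = 524288
total tiles = 524288^2 = 274877906944
pixels per axis = 524288 * 778 = 407896064
total pixels = 407896064^2 = 166379199026692096

166379199026692096 pixels


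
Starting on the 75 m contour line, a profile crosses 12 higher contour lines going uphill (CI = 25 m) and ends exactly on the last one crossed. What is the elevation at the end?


elevation = 75 + 12 * 25 = 375 m

375 m


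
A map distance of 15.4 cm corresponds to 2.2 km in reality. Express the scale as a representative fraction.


ground = 2.2 km = 220000 cm; RF denominator = ground / map = 220000 / 15.4 ≈ 14286; RF = 1:14286

1:14286


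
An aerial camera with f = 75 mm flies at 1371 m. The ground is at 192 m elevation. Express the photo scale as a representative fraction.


scale = f / (H - h) = 75 mm / 1179 m = 75 / 1179000 = 1:15720

1:15720


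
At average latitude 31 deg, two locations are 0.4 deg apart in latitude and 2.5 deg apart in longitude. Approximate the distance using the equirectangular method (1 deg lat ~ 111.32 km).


dlat_km = 0.4 * 111.32 = 44.528
dlon_km = 2.5 * 111.32 * cos(31) ≈ 238.55
dist = sqrt(44.528^2 + 238.55^2) ≈ 242.7 km

242.7 km


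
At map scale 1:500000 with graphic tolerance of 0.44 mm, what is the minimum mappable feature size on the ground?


ground = 0.44 mm * 500000 / 1000 = 220.0 m

220.0 m
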